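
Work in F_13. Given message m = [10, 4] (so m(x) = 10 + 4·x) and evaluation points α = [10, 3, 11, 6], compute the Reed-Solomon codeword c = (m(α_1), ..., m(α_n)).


c = [11, 9, 2, 8]

Message polynomial: m(x) = 10 + 4·x (mod 13).
For each evaluation point α_i, compute m(α_i) mod 13:
  α_1 = 10: Horner steps 4 → 11, so m(10) = 11.
  α_2 = 3: Horner steps 4 → 9, so m(3) = 9.
  α_3 = 11: Horner steps 4 → 2, so m(11) = 2.
  α_4 = 6: Horner steps 4 → 8, so m(6) = 8.
Codeword c = [11, 9, 2, 8] ∈ F_13^4.


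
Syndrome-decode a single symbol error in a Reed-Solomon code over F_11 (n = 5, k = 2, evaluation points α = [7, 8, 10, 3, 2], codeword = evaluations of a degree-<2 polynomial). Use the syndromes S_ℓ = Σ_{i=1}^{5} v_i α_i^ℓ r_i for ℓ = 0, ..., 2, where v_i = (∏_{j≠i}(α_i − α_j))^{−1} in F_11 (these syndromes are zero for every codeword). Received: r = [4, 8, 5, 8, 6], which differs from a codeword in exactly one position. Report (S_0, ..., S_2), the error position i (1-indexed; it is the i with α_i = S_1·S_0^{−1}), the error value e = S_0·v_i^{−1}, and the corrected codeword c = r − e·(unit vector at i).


S = (3, 9, 5), error at position 4, error magnitude e = 9, c = [4, 8, 5, 10, 6].

Step 1: column multipliers v_i = (∏_{j≠i}(α_i − α_j))^{−1} mod 11.
  i = 1 (α = 7): (7−8)(7−10)(7−3)(7−2) = (−1)·(−3)·4·5 = 60 ≡ 5, so v_1 = 5^{−1} = 9 (mod 11).
  i = 2 (α = 8): (8−7)(8−10)(8−3)(8−2) = 1·(−2)·5·6 = −60 ≡ 6, so v_2 = 6^{−1} = 2 (mod 11).
  i = 3 (α = 10): (10−7)(10−8)(10−3)(10−2) = 3·2·7·8 = 336 ≡ 6, so v_3 = 6^{−1} = 2 (mod 11).
  i = 4 (α = 3): (3−7)(3−8)(3−10)(3−2) = (−4)·(−5)·(−7)·1 = −140 ≡ 3, so v_4 = 3^{−1} = 4 (mod 11).
  i = 5 (α = 2): (2−7)(2−8)(2−10)(2−3) = (−5)·(−6)·(−8)·(−1) = 240 ≡ 9, so v_5 = 9^{−1} = 5 (mod 11).
  v = [9, 2, 2, 4, 5].
Step 2: syndromes of r = [4, 8, 5, 8, 6] (all sums mod 11).
  S_0 = Σ v_i r_i = 9·4 + 2·8 + 2·5 + 4·8 + 5·6 = 124 ≡ 3.
  S_1 = Σ v_i α_i r_i = 9·7·4 + 2·8·8 + 2·10·5 + 4·3·8 + 5·2·6 = 636 ≡ 9.
  α_i^2 mod 11 = [5, 9, 1, 9, 4].
  S_2 = Σ v_i α_i^2 r_i = 9·5·4 + 2·9·8 + 2·1·5 + 4·9·8 + 5·4·6 = 742 ≡ 5.
  S = (3, 9, 5) ≠ 0, so r is not a codeword (an error is present).
Step 3: locate the error. For a single error e at position i, S_ℓ = v_i·e·α_i^ℓ, so α_err = S_1/S_0.
  S_0^{−1} = 3^{−1} = 4 (mod 11), so α_err = 9·4 = 36 ≡ 3 = α_4. Error position i = 4.
  Consistency check: S_2/S_1 = 5·5 = 25 ≡ 3 = α_err ✓ (single-error assumption holds).
Step 4: error magnitude e = S_0/v_4 = S_0·∏_{j≠4}(α_4 − α_j) = 3·3 = 9 ≡ 9 (mod 11).
Step 5: correct position 4: c_4 = r_4 − e = 8 − 9 ≡ 10 (mod 11). Hence c = [4, 8, 5, 10, 6].
  Check: interpolating c through the α_i gives m(x) = 9 + 4·x (degree < 2) with m(α_i) = c_i for every i, so c is indeed a codeword.


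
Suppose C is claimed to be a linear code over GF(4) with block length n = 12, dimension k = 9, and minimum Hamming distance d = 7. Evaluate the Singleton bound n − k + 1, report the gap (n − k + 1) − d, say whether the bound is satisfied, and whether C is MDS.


Singleton RHS = n − k + 1 = 4, slack = -3, bound violated (no such code; not MDS).

Singleton bound: d ≤ n − k + 1.
Here n = 12, k = 9, so n − k + 1 = 4.
Given d = 7, check d ≤ 4: NO.
Slack = (n − k + 1) − d = -3.
The slack is negative: d = 7 exceeds n − k + 1 = 4 by 3, so the Singleton bound is violated and no linear [12, 9, 7]_4 code can exist. In particular it is not MDS (MDS requires d = n − k + 1 exactly).
Description: the claimed parameters are [12, 9, 7]_4; such a code would be impossible (violates the Singleton bound).


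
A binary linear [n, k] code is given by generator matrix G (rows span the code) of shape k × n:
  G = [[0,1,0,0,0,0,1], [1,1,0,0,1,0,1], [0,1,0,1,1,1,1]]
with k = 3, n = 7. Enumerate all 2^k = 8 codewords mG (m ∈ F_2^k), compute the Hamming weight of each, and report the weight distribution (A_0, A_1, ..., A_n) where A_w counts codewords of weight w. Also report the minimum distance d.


Weight distribution: A_0 = 1, A_2 = 2, A_3 = 2, A_4 = 1, A_5 = 2. Minimum distance d = 2.

Enumerate all 2^3 = 8 messages m ∈ F_2^3.
For each, compute codeword c = mG in F_2^7, then tally its weight.
  m = 000 → c = 0000000, weight = 0.
  m = 100 → c = 0100001, weight = 2.
  m = 010 → c = 1100101, weight = 4.
  m = 110 → c = 1000100, weight = 2.
  m = 001 → c = 0101111, weight = 5.
  m = 101 → c = 0001110, weight = 3.
  m = 011 → c = 1001010, weight = 3.
  m = 111 → c = 1101011, weight = 5.
Tally weights:
  weight 0: 1 codewords.
  weight 2: 2 codewords.
  weight 3: 2 codewords.
  weight 4: 1 codewords.
  weight 5: 2 codewords.
Minimum distance d = smallest w > 0 with A_w > 0 = 2.
Sanity: Σ A_w = 8 = 2^3 = 8 ✓.


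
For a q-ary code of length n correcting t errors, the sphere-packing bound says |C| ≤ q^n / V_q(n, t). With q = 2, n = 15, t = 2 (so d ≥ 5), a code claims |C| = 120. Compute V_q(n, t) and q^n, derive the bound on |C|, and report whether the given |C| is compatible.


V_q(n, t) = 121, q^n = 32768, Hamming bound = 270, |C| = 120 ≤ bound (satisfied).

Step 1: Compute V_q(n, t) = Σ_{j=0}^2 C(n, j) (q−1)^j.
  j = 0: C(15,0)·(1)^0 = 1·1 = 1.
  j = 1: C(15,1)·(1)^1 = 15·1 = 15.
  j = 2: C(15,2)·(1)^2 = 105·1 = 105.
  V_q(n, t) = 1 + 15 + 105 = 121.
Step 2: q^n = 2^15 = 32768.
Step 3: Hamming bound ⌊q^n / V_q(n,t)⌋ = ⌊32768/121⌋ = 270.
Step 4: Compare |C| = 120 to 270: satisfied.
The claimed |C| lies below the Hamming bound.


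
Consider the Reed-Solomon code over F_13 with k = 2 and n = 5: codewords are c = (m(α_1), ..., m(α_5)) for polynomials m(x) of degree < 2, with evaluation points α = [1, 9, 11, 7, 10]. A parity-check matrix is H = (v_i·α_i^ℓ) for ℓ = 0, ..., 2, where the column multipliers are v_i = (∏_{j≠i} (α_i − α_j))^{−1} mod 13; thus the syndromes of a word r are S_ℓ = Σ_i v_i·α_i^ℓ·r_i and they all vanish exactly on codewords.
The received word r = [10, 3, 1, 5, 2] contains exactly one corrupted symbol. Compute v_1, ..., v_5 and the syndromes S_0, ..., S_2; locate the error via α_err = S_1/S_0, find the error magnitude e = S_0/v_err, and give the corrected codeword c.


S = (3, 3, 3), error at position 1, error magnitude e = 12, c = [11, 3, 1, 5, 2].

Step 1: column multipliers v_i = (∏_{j≠i}(α_i − α_j))^{−1} mod 13.
  i = 1 (α = 1): (1−9)(1−11)(1−7)(1−10) = (−8)·(−10)·(−6)·(−9) = 4320 ≡ 4, so v_1 = 4^{−1} = 10 (mod 13).
  i = 2 (α = 9): (9−1)(9−11)(9−7)(9−10) = 8·(−2)·2·(−1) = 32 ≡ 6, so v_2 = 6^{−1} = 11 (mod 13).
  i = 3 (α = 11): (11−1)(11−9)(11−7)(11−10) = 10·2·4·1 = 80 ≡ 2, so v_3 = 2^{−1} = 7 (mod 13).
  i = 4 (α = 7): (7−1)(7−9)(7−11)(7−10) = 6·(−2)·(−4)·(−3) = −144 ≡ 12, so v_4 = 12^{−1} = 12 (mod 13).
  i = 5 (α = 10): (10−1)(10−9)(10−11)(10−7) = 9·1·(−1)·3 = −27 ≡ 12, so v_5 = 12^{−1} = 12 (mod 13).
  v = [10, 11, 7, 12, 12].
Step 2: syndromes of r = [10, 3, 1, 5, 2] (all sums mod 13).
  S_0 = Σ v_i r_i = 10·10 + 11·3 + 7·1 + 12·5 + 12·2 = 224 ≡ 3.
  S_1 = Σ v_i α_i r_i = 10·1·10 + 11·9·3 + 7·11·1 + 12·7·5 + 12·10·2 = 1134 ≡ 3.
  α_i^2 mod 13 = [1, 3, 4, 10, 9].
  S_2 = Σ v_i α_i^2 r_i = 10·1·10 + 11·3·3 + 7·4·1 + 12·10·5 + 12·9·2 = 1043 ≡ 3.
  S = (3, 3, 3) ≠ 0, so r is not a codeword (an error is present).
Step 3: locate the error. For a single error e at position i, S_ℓ = v_i·e·α_i^ℓ, so α_err = S_1/S_0.
  S_0^{−1} = 3^{−1} = 9 (mod 13), so α_err = 3·9 = 27 ≡ 1 = α_1. Error position i = 1.
  Consistency check: S_2/S_1 = 3·9 = 27 ≡ 1 = α_err ✓ (single-error assumption holds).
Step 4: error magnitude e = S_0/v_1 = S_0·∏_{j≠1}(α_1 − α_j) = 3·4 = 12 ≡ 12 (mod 13).
Step 5: correct position 1: c_1 = r_1 − e = 10 − 12 ≡ 11 (mod 13). Hence c = [11, 3, 1, 5, 2].
  Check: interpolating c through the α_i gives m(x) = 12 + 12·x (degree < 2) with m(α_i) = c_i for every i, so c is indeed a codeword.


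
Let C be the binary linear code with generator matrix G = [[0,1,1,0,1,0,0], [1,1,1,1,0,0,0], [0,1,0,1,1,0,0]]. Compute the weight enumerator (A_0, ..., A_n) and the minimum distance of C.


Weight distribution: A_0 = 1, A_2 = 2, A_3 = 4, A_4 = 1. Minimum distance d = 2.

Enumerate all 2^3 = 8 messages m ∈ F_2^3.
For each, compute codeword c = mG in F_2^7, then tally its weight.
  m = 000 → c = 0000000, weight = 0.
  m = 100 → c = 0110100, weight = 3.
  m = 010 → c = 1111000, weight = 4.
  m = 110 → c = 1001100, weight = 3.
  m = 001 → c = 0101100, weight = 3.
  m = 101 → c = 0011000, weight = 2.
  m = 011 → c = 1010100, weight = 3.
  m = 111 → c = 1100000, weight = 2.
Tally weights:
  weight 0: 1 codewords.
  weight 2: 2 codewords.
  weight 3: 4 codewords.
  weight 4: 1 codewords.
Minimum distance d = smallest w > 0 with A_w > 0 = 2.
Sanity: Σ A_w = 8 = 2^3 = 8 ✓.


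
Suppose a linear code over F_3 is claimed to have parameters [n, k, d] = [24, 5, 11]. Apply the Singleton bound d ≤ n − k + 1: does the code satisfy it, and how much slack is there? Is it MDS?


Singleton RHS = n − k + 1 = 20, slack = 9, bound satisfied, not MDS.

Singleton bound: d ≤ n − k + 1.
Here n = 24, k = 5, so n − k + 1 = 20.
Given d = 11, check d ≤ 20: YES.
Slack = (n − k + 1) − d = 9.
The code is NOT MDS (slack = 9 > 0).
Description: the claimed parameters are [24, 5, 11]_3; such a code would be non-MDS.


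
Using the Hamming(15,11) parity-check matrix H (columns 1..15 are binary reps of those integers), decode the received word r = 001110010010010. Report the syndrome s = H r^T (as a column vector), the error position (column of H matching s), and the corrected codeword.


s = (1, 1, 1, 1)^T, error position = 15, corrected codeword c = 001110010010011

Compute s = H r^T mod 2 one row at a time:
  s_1 = 1 + 0 + 0 + 1 + 0 + 0 + 1 + 0 = 3 ≡ 1 (mod 2).
  s_2 = 1 + 1 + 0 + 0 + 0 + 0 + 1 + 0 = 3 ≡ 1 (mod 2).
  s_3 = 0 + 1 + 0 + 0 + 0 + 1 + 1 + 0 = 3 ≡ 1 (mod 2).
  s_4 = 0 + 1 + 1 + 0 + 0 + 1 + 0 + 0 = 3 ≡ 1 (mod 2).
s = (1, 1, 1, 1)^T — this equals column 15 of H (binary 1111), so error is at position 15.
Correct: flip bit 15 of r = 001110010010010 to get c = 001110010010011.


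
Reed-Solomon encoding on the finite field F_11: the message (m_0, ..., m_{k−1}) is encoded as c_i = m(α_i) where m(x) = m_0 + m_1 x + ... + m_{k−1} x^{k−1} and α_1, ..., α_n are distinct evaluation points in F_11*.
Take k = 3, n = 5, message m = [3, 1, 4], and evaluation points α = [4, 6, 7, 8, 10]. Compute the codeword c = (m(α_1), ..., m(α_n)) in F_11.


c = [5, 10, 8, 3, 6]

Message polynomial: m(x) = 3 + 1·x + 4·x^2 (mod 11).
For each evaluation point α_i, compute m(α_i) mod 11:
  α_1 = 4: Horner steps 4 → 6 → 5, so m(4) = 5.
  α_2 = 6: Horner steps 4 → 3 → 10, so m(6) = 10.
  α_3 = 7: Horner steps 4 → 7 → 8, so m(7) = 8.
  α_4 = 8: Horner steps 4 → 0 → 3, so m(8) = 3.
  α_5 = 10: Horner steps 4 → 8 → 6, so m(10) = 6.
Codeword c = [5, 10, 8, 3, 6] ∈ F_11^5.


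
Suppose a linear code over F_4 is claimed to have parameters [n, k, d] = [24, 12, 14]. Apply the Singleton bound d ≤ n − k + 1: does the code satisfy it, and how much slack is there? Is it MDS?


Singleton RHS = n − k + 1 = 13, slack = -1, bound violated (no such code; not MDS).

Singleton bound: d ≤ n − k + 1.
Here n = 24, k = 12, so n − k + 1 = 13.
Given d = 14, check d ≤ 13: NO.
Slack = (n − k + 1) − d = -1.
The slack is negative: d = 14 exceeds n − k + 1 = 13 by 1, so the Singleton bound is violated and no linear [24, 12, 14]_4 code can exist. In particular it is not MDS (MDS requires d = n − k + 1 exactly).
Description: the claimed parameters are [24, 12, 14]_4; such a code would be impossible (violates the Singleton bound).


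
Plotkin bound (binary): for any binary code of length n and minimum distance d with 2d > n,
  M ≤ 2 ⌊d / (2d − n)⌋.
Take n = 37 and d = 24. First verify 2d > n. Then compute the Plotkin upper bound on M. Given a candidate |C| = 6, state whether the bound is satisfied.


Plotkin bound M ≤ 4; given |C| = 6 > bound (violated).

Check applicability: 2d = 48, n = 37.
2d − n = 11 > 0, so Plotkin applies.
Compute d/(2d−n) = 24/11 ≈ 2.1818.
⌊d/(2d−n)⌋ = 2.
Plotkin bound: M ≤ 2·2 = 4.
Given |C| = 6, check: VIOLATED.
This |C| is above the Plotkin bound, so no binary code with n = 37, d = 24 and 6 codewords exists.


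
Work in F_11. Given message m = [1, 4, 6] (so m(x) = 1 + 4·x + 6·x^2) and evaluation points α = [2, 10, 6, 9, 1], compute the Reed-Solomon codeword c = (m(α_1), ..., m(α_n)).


c = [0, 3, 10, 6, 0]

Message polynomial: m(x) = 1 + 4·x + 6·x^2 (mod 11).
For each evaluation point α_i, compute m(α_i) mod 11:
  α_1 = 2: Horner steps 6 → 5 → 0, so m(2) = 0.
  α_2 = 10: Horner steps 6 → 9 → 3, so m(10) = 3.
  α_3 = 6: Horner steps 6 → 7 → 10, so m(6) = 10.
  α_4 = 9: Horner steps 6 → 3 → 6, so m(9) = 6.
  α_5 = 1: Horner steps 6 → 10 → 0, so m(1) = 0.
Codeword c = [0, 3, 10, 6, 0] ∈ F_11^5.


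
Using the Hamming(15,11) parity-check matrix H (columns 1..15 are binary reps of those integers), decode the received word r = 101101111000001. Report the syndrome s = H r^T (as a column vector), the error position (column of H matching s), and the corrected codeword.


s = (1, 0, 0, 1)^T, error position = 9, corrected codeword c = 101101110000001

Compute s = H r^T mod 2 one row at a time:
  s_1 = 1 + 1 + 0 + 0 + 0 + 0 + 0 + 1 = 3 ≡ 1 (mod 2).
  s_2 = 1 + 0 + 1 + 1 + 0 + 0 + 0 + 1 = 4 ≡ 0 (mod 2).
  s_3 = 0 + 1 + 1 + 1 + 0 + 0 + 0 + 1 = 4 ≡ 0 (mod 2).
  s_4 = 1 + 1 + 0 + 1 + 1 + 0 + 0 + 1 = 5 ≡ 1 (mod 2).
s = (1, 0, 0, 1)^T — this equals column 9 of H (binary 1001), so error is at position 9.
Correct: flip bit 9 of r = 101101111000001 to get c = 101101110000001.


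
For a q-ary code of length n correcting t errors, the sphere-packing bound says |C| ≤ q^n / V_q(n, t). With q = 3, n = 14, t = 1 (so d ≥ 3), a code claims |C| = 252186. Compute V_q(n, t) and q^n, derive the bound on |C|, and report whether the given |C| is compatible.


V_q(n, t) = 29, q^n = 4782969, Hamming bound = 164929, |C| = 252186 > bound (violated).

Step 1: Compute V_q(n, t) = Σ_{j=0}^1 C(n, j) (q−1)^j.
  j = 0: C(14,0)·(2)^0 = 1·1 = 1.
  j = 1: C(14,1)·(2)^1 = 14·2 = 28.
  V_q(n, t) = 1 + 28 = 29.
Step 2: q^n = 3^14 = 4782969.
Step 3: Hamming bound ⌊q^n / V_q(n,t)⌋ = ⌊4782969/29⌋ = 164929.
Step 4: Compare |C| = 252186 to 164929: violated.
The claimed |C| lies above the Hamming bound, so no 3-ary code of length 14 with d ≥ 3 can have 252186 codewords.


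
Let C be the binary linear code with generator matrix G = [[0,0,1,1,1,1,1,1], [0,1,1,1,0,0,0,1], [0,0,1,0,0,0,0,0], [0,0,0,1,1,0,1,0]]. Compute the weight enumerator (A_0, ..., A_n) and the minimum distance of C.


Weight distribution: A_0 = 1, A_1 = 1, A_2 = 1, A_3 = 4, A_4 = 5, A_5 = 3, A_6 = 1. Minimum distance d = 1.

Enumerate all 2^4 = 16 messages m ∈ F_2^4.
For each, compute codeword c = mG in F_2^8, then tally its weight.
  m = 0000 → c = 00000000, weight = 0.
  m = 1000 → c = 00111111, weight = 6.
  m = 0100 → c = 01110001, weight = 4.
  m = 1100 → c = 01001110, weight = 4.
  m = 0010 → c = 00100000, weight = 1.
  m = 1010 → c = 00011111, weight = 5.
  m = 0110 → c = 01010001, weight = 3.
  m = 1110 → c = 01101110, weight = 5.
  m = 0001 → c = 00011010, weight = 3.
  m = 1001 → c = 00100101, weight = 3.
  m = 0101 → c = 01101011, weight = 5.
  m = 1101 → c = 01010100, weight = 3.
  m = 0011 → c = 00111010, weight = 4.
  m = 1011 → c = 00000101, weight = 2.
  m = 0111 → c = 01001011, weight = 4.
  m = 1111 → c = 01110100, weight = 4.
Tally weights:
  weight 0: 1 codewords.
  weight 1: 1 codewords.
  weight 2: 1 codewords.
  weight 3: 4 codewords.
  weight 4: 5 codewords.
  weight 5: 3 codewords.
  weight 6: 1 codewords.
Minimum distance d = smallest w > 0 with A_w > 0 = 1.
Sanity: Σ A_w = 16 = 2^4 = 16 ✓.


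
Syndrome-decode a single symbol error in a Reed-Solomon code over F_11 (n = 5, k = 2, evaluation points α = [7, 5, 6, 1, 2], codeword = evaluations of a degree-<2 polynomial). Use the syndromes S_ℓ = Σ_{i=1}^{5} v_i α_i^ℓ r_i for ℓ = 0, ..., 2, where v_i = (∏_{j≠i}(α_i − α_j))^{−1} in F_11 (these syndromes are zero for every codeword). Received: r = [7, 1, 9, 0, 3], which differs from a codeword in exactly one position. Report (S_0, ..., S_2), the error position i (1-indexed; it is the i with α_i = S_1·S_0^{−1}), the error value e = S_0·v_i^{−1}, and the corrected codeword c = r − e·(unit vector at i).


S = (8, 4, 2), error at position 3, error magnitude e = 5, c = [7, 1, 4, 0, 3].

Step 1: column multipliers v_i = (∏_{j≠i}(α_i − α_j))^{−1} mod 11.
  i = 1 (α = 7): (7−5)(7−6)(7−1)(7−2) = 2·1·6·5 = 60 ≡ 5, so v_1 = 5^{−1} = 9 (mod 11).
  i = 2 (α = 5): (5−7)(5−6)(5−1)(5−2) = (−2)·(−1)·4·3 = 24 ≡ 2, so v_2 = 2^{−1} = 6 (mod 11).
  i = 3 (α = 6): (6−7)(6−5)(6−1)(6−2) = (−1)·1·5·4 = −20 ≡ 2, so v_3 = 2^{−1} = 6 (mod 11).
  i = 4 (α = 1): (1−7)(1−5)(1−6)(1−2) = (−6)·(−4)·(−5)·(−1) = 120 ≡ 10, so v_4 = 10^{−1} = 10 (mod 11).
  i = 5 (α = 2): (2−7)(2−5)(2−6)(2−1) = (−5)·(−3)·(−4)·1 = −60 ≡ 6, so v_5 = 6^{−1} = 2 (mod 11).
  v = [9, 6, 6, 10, 2].
Step 2: syndromes of r = [7, 1, 9, 0, 3] (all sums mod 11).
  S_0 = Σ v_i r_i = 9·7 + 6·1 + 6·9 + 10·0 + 2·3 = 129 ≡ 8.
  S_1 = Σ v_i α_i r_i = 9·7·7 + 6·5·1 + 6·6·9 + 10·1·0 + 2·2·3 = 807 ≡ 4.
  α_i^2 mod 11 = [5, 3, 3, 1, 4].
  S_2 = Σ v_i α_i^2 r_i = 9·5·7 + 6·3·1 + 6·3·9 + 10·1·0 + 2·4·3 = 519 ≡ 2.
  S = (8, 4, 2) ≠ 0, so r is not a codeword (an error is present).
Step 3: locate the error. For a single error e at position i, S_ℓ = v_i·e·α_i^ℓ, so α_err = S_1/S_0.
  S_0^{−1} = 8^{−1} = 7 (mod 11), so α_err = 4·7 = 28 ≡ 6 = α_3. Error position i = 3.
  Consistency check: S_2/S_1 = 2·3 = 6 ≡ 6 = α_err ✓ (single-error assumption holds).
Step 4: error magnitude e = S_0/v_3 = S_0·∏_{j≠3}(α_3 − α_j) = 8·2 = 16 ≡ 5 (mod 11).
Step 5: correct position 3: c_3 = r_3 − e = 9 − 5 ≡ 4 (mod 11). Hence c = [7, 1, 4, 0, 3].
  Check: interpolating c through the α_i gives m(x) = 8 + 3·x (degree < 2) with m(α_i) = c_i for every i, so c is indeed a codeword.


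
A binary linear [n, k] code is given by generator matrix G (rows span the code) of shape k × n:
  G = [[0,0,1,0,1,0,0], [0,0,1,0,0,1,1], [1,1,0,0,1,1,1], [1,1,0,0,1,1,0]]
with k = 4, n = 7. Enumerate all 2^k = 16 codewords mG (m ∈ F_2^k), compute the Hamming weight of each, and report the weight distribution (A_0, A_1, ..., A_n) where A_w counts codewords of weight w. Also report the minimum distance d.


Weight distribution: A_0 = 1, A_1 = 1, A_2 = 4, A_3 = 4, A_4 = 3, A_5 = 3. Minimum distance d = 1.

Enumerate all 2^4 = 16 messages m ∈ F_2^4.
For each, compute codeword c = mG in F_2^7, then tally its weight.
  m = 0000 → c = 0000000, weight = 0.
  m = 1000 → c = 0010100, weight = 2.
  m = 0100 → c = 0010011, weight = 3.
  m = 1100 → c = 0000111, weight = 3.
  m = 0010 → c = 1100111, weight = 5.
  m = 1010 → c = 1110011, weight = 5.
  m = 0110 → c = 1110100, weight = 4.
  m = 1110 → c = 1100000, weight = 2.
  m = 0001 → c = 1100110, weight = 4.
  m = 1001 → c = 1110010, weight = 4.
  m = 0101 → c = 1110101, weight = 5.
  m = 1101 → c = 1100001, weight = 3.
  m = 0011 → c = 0000001, weight = 1.
  m = 1011 → c = 0010101, weight = 3.
  m = 0111 → c = 0010010, weight = 2.
  m = 1111 → c = 0000110, weight = 2.
Tally weights:
  weight 0: 1 codewords.
  weight 1: 1 codewords.
  weight 2: 4 codewords.
  weight 3: 4 codewords.
  weight 4: 3 codewords.
  weight 5: 3 codewords.
Minimum distance d = smallest w > 0 with A_w > 0 = 1.
Sanity: Σ A_w = 16 = 2^4 = 16 ✓.


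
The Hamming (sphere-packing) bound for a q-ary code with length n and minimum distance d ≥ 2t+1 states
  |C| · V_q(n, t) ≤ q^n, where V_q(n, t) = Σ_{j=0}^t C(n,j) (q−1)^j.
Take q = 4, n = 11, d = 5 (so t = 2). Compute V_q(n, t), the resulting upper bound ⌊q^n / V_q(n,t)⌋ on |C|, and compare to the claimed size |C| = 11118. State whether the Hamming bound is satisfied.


V_q(n, t) = 529, q^n = 4194304, Hamming bound = 7928, |C| = 11118 > bound (violated).

Step 1: Compute V_q(n, t) = Σ_{j=0}^2 C(n, j) (q−1)^j.
  j = 0: C(11,0)·(3)^0 = 1·1 = 1.
  j = 1: C(11,1)·(3)^1 = 11·3 = 33.
  j = 2: C(11,2)·(3)^2 = 55·9 = 495.
  V_q(n, t) = 1 + 33 + 495 = 529.
Step 2: q^n = 4^11 = 4194304.
Step 3: Hamming bound ⌊q^n / V_q(n,t)⌋ = ⌊4194304/529⌋ = 7928.
Step 4: Compare |C| = 11118 to 7928: violated.
The claimed |C| lies above the Hamming bound, so no 4-ary code of length 11 with d ≥ 5 can have 11118 codewords.


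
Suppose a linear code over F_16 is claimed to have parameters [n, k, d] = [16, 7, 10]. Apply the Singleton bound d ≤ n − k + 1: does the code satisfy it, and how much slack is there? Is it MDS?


Singleton RHS = n − k + 1 = 10, slack = 0, bound satisfied, MDS.

Singleton bound: d ≤ n − k + 1.
Here n = 16, k = 7, so n − k + 1 = 10.
Given d = 10, check d ≤ 10: YES.
Slack = (n − k + 1) − d = 0.
The code is MDS (slack = 0).
Description: the claimed parameters are [16, 7, 10]_16; such a code would be MDS (meets Singleton bound).


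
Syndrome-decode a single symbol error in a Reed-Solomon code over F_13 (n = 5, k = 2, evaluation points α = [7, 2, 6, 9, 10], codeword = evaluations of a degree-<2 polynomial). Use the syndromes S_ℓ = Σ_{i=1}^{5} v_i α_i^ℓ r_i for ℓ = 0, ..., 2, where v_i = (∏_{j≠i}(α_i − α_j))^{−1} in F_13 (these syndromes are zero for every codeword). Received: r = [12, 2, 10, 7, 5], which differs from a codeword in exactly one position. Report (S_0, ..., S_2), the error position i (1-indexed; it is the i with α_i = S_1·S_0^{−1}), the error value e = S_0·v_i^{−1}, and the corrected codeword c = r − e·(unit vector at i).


S = (3, 1, 9), error at position 4, error magnitude e = 4, c = [12, 2, 10, 3, 5].

Step 1: column multipliers v_i = (∏_{j≠i}(α_i − α_j))^{−1} mod 13.
  i = 1 (α = 7): (7−2)(7−6)(7−9)(7−10) = 5·1·(−2)·(−3) = 30 ≡ 4, so v_1 = 4^{−1} = 10 (mod 13).
  i = 2 (α = 2): (2−7)(2−6)(2−9)(2−10) = (−5)·(−4)·(−7)·(−8) = 1120 ≡ 2, so v_2 = 2^{−1} = 7 (mod 13).
  i = 3 (α = 6): (6−7)(6−2)(6−9)(6−10) = (−1)·4·(−3)·(−4) = −48 ≡ 4, so v_3 = 4^{−1} = 10 (mod 13).
  i = 4 (α = 9): (9−7)(9−2)(9−6)(9−10) = 2·7·3·(−1) = −42 ≡ 10, so v_4 = 10^{−1} = 4 (mod 13).
  i = 5 (α = 10): (10−7)(10−2)(10−6)(10−9) = 3·8·4·1 = 96 ≡ 5, so v_5 = 5^{−1} = 8 (mod 13).
  v = [10, 7, 10, 4, 8].
Step 2: syndromes of r = [12, 2, 10, 7, 5] (all sums mod 13).
  S_0 = Σ v_i r_i = 10·12 + 7·2 + 10·10 + 4·7 + 8·5 = 302 ≡ 3.
  S_1 = Σ v_i α_i r_i = 10·7·12 + 7·2·2 + 10·6·10 + 4·9·7 + 8·10·5 = 2120 ≡ 1.
  α_i^2 mod 13 = [10, 4, 10, 3, 9].
  S_2 = Σ v_i α_i^2 r_i = 10·10·12 + 7·4·2 + 10·10·10 + 4·3·7 + 8·9·5 = 2700 ≡ 9.
  S = (3, 1, 9) ≠ 0, so r is not a codeword (an error is present).
Step 3: locate the error. For a single error e at position i, S_ℓ = v_i·e·α_i^ℓ, so α_err = S_1/S_0.
  S_0^{−1} = 3^{−1} = 9 (mod 13), so α_err = 1·9 = 9 ≡ 9 = α_4. Error position i = 4.
  Consistency check: S_2/S_1 = 9·1 = 9 ≡ 9 = α_err ✓ (single-error assumption holds).
Step 4: error magnitude e = S_0/v_4 = S_0·∏_{j≠4}(α_4 − α_j) = 3·10 = 30 ≡ 4 (mod 13).
Step 5: correct position 4: c_4 = r_4 − e = 7 − 4 ≡ 3 (mod 13). Hence c = [12, 2, 10, 3, 5].
  Check: interpolating c through the α_i gives m(x) = 11 + 2·x (degree < 2) with m(α_i) = c_i for every i, so c is indeed a codeword.


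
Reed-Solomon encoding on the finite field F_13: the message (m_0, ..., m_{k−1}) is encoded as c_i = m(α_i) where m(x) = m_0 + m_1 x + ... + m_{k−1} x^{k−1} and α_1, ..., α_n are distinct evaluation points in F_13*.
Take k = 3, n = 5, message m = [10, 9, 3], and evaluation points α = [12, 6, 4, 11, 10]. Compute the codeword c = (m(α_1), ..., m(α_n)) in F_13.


c = [4, 3, 3, 4, 10]

Message polynomial: m(x) = 10 + 9·x + 3·x^2 (mod 13).
For each evaluation point α_i, compute m(α_i) mod 13:
  α_1 = 12: Horner steps 3 → 6 → 4, so m(12) = 4.
  α_2 = 6: Horner steps 3 → 1 → 3, so m(6) = 3.
  α_3 = 4: Horner steps 3 → 8 → 3, so m(4) = 3.
  α_4 = 11: Horner steps 3 → 3 → 4, so m(11) = 4.
  α_5 = 10: Horner steps 3 → 0 → 10, so m(10) = 10.
Codeword c = [4, 3, 3, 4, 10] ∈ F_13^5.


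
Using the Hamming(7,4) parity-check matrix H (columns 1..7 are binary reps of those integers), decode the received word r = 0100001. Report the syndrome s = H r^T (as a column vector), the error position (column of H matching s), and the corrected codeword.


s = (1, 0, 1)^T, error position = 5, corrected codeword c = 0100101

Compute s = H r^T mod 2 one row at a time:
  s_1 = 0 + 0 + 0 + 1 = 1 ≡ 1 (mod 2).
  s_2 = 1 + 0 + 0 + 1 = 2 ≡ 0 (mod 2).
  s_3 = 0 + 0 + 0 + 1 = 1 ≡ 1 (mod 2).
s = (1, 0, 1)^T — this equals column 5 of H (binary 101), so error is at position 5.
Correct: flip bit 5 of r = 0100001 to get c = 0100101.


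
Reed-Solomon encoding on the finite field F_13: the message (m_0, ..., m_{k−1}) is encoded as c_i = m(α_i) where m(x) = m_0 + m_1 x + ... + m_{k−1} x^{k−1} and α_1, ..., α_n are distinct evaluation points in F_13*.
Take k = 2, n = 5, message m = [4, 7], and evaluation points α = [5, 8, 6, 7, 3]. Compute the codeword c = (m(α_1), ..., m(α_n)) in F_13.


c = [0, 8, 7, 1, 12]

Message polynomial: m(x) = 4 + 7·x (mod 13).
For each evaluation point α_i, compute m(α_i) mod 13:
  α_1 = 5: Horner steps 7 → 0, so m(5) = 0.
  α_2 = 8: Horner steps 7 → 8, so m(8) = 8.
  α_3 = 6: Horner steps 7 → 7, so m(6) = 7.
  α_4 = 7: Horner steps 7 → 1, so m(7) = 1.
  α_5 = 3: Horner steps 7 → 12, so m(3) = 12.
Codeword c = [0, 8, 7, 1, 12] ∈ F_13^5.


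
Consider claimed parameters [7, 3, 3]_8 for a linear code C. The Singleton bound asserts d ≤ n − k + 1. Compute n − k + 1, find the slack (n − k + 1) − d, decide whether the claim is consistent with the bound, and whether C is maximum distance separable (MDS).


Singleton RHS = n − k + 1 = 5, slack = 2, bound satisfied, not MDS.

Singleton bound: d ≤ n − k + 1.
Here n = 7, k = 3, so n − k + 1 = 5.
Given d = 3, check d ≤ 5: YES.
Slack = (n − k + 1) − d = 2.
The code is NOT MDS (slack = 2 > 0).
Description: the claimed parameters are [7, 3, 3]_8; such a code would be non-MDS.


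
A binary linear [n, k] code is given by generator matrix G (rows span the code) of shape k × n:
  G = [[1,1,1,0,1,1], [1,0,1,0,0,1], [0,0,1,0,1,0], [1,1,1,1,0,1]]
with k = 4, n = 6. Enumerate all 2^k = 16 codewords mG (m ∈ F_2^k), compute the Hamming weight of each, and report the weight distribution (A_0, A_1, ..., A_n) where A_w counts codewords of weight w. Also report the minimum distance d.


Weight distribution: A_0 = 1, A_2 = 6, A_3 = 4, A_4 = 1, A_5 = 4. Minimum distance d = 2.

Enumerate all 2^4 = 16 messages m ∈ F_2^4.
For each, compute codeword c = mG in F_2^6, then tally its weight.
  m = 0000 → c = 000000, weight = 0.
  m = 1000 → c = 111011, weight = 5.
  m = 0100 → c = 101001, weight = 3.
  m = 1100 → c = 010010, weight = 2.
  m = 0010 → c = 001010, weight = 2.
  m = 1010 → c = 110001, weight = 3.
  m = 0110 → c = 100011, weight = 3.
  m = 1110 → c = 011000, weight = 2.
  m = 0001 → c = 111101, weight = 5.
  m = 1001 → c = 000110, weight = 2.
  m = 0101 → c = 010100, weight = 2.
  m = 1101 → c = 101111, weight = 5.
  m = 0011 → c = 110111, weight = 5.
  m = 1011 → c = 001100, weight = 2.
  m = 0111 → c = 011110, weight = 4.
  m = 1111 → c = 100101, weight = 3.
Tally weights:
  weight 0: 1 codewords.
  weight 2: 6 codewords.
  weight 3: 4 codewords.
  weight 4: 1 codewords.
  weight 5: 4 codewords.
Minimum distance d = smallest w > 0 with A_w > 0 = 2.
Sanity: Σ A_w = 16 = 2^4 = 16 ✓.


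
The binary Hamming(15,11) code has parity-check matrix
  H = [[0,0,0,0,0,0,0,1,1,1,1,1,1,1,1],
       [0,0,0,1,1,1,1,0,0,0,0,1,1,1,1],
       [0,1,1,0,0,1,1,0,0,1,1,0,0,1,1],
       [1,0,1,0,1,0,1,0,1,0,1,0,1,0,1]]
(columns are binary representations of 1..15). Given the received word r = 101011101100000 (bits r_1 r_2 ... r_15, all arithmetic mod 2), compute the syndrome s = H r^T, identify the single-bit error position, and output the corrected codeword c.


s = (0, 1, 0, 1)^T, error position = 5, corrected codeword c = 101001101100000

Compute s = H r^T mod 2 one row at a time:
  s_1 = 0 + 1 + 1 + 0 + 0 + 0 + 0 + 0 = 2 ≡ 0 (mod 2).
  s_2 = 0 + 1 + 1 + 1 + 0 + 0 + 0 + 0 = 3 ≡ 1 (mod 2).
  s_3 = 0 + 1 + 1 + 1 + 1 + 0 + 0 + 0 = 4 ≡ 0 (mod 2).
  s_4 = 1 + 1 + 1 + 1 + 1 + 0 + 0 + 0 = 5 ≡ 1 (mod 2).
s = (0, 1, 0, 1)^T — this equals column 5 of H (binary 0101), so error is at position 5.
Correct: flip bit 5 of r = 101011101100000 to get c = 101001101100000.


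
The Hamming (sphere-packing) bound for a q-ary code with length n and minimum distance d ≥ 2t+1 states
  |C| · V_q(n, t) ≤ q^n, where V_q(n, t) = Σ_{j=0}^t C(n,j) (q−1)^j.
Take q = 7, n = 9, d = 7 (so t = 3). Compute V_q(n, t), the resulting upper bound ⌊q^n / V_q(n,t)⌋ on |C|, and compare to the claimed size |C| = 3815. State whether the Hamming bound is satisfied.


V_q(n, t) = 19495, q^n = 40353607, Hamming bound = 2069, |C| = 3815 > bound (violated).

Step 1: Compute V_q(n, t) = Σ_{j=0}^3 C(n, j) (q−1)^j.
  j = 0: C(9,0)·(6)^0 = 1·1 = 1.
  j = 1: C(9,1)·(6)^1 = 9·6 = 54.
  j = 2: C(9,2)·(6)^2 = 36·36 = 1296.
  j = 3: C(9,3)·(6)^3 = 84·216 = 18144.
  V_q(n, t) = 1 + 54 + 1296 + 18144 = 19495.
Step 2: q^n = 7^9 = 40353607.
Step 3: Hamming bound ⌊q^n / V_q(n,t)⌋ = ⌊40353607/19495⌋ = 2069.
Step 4: Compare |C| = 3815 to 2069: violated.
The claimed |C| lies above the Hamming bound, so no 7-ary code of length 9 with d ≥ 7 can have 3815 codewords.


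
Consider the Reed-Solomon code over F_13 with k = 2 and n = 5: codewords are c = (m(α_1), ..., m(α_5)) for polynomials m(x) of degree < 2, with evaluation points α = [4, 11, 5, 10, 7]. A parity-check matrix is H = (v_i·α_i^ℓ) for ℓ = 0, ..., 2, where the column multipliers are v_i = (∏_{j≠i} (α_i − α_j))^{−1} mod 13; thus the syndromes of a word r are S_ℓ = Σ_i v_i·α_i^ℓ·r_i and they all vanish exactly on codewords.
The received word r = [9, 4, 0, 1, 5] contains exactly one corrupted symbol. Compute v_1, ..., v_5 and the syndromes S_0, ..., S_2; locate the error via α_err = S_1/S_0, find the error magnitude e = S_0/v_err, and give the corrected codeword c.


S = (8, 1, 5), error at position 3, error magnitude e = 1, c = [9, 4, 12, 1, 5].

Step 1: column multipliers v_i = (∏_{j≠i}(α_i − α_j))^{−1} mod 13.
  i = 1 (α = 4): (4−11)(4−5)(4−10)(4−7) = (−7)·(−1)·(−6)·(−3) = 126 ≡ 9, so v_1 = 9^{−1} = 3 (mod 13).
  i = 2 (α = 11): (11−4)(11−5)(11−10)(11−7) = 7·6·1·4 = 168 ≡ 12, so v_2 = 12^{−1} = 12 (mod 13).
  i = 3 (α = 5): (5−4)(5−11)(5−10)(5−7) = 1·(−6)·(−5)·(−2) = −60 ≡ 5, so v_3 = 5^{−1} = 8 (mod 13).
  i = 4 (α = 10): (10−4)(10−11)(10−5)(10−7) = 6·(−1)·5·3 = −90 ≡ 1, so v_4 = 1^{−1} = 1 (mod 13).
  i = 5 (α = 7): (7−4)(7−11)(7−5)(7−10) = 3·(−4)·2·(−3) = 72 ≡ 7, so v_5 = 7^{−1} = 2 (mod 13).
  v = [3, 12, 8, 1, 2].
Step 2: syndromes of r = [9, 4, 0, 1, 5] (all sums mod 13).
  S_0 = Σ v_i r_i = 3·9 + 12·4 + 8·0 + 1·1 + 2·5 = 86 ≡ 8.
  S_1 = Σ v_i α_i r_i = 3·4·9 + 12·11·4 + 8·5·0 + 1·10·1 + 2·7·5 = 716 ≡ 1.
  α_i^2 mod 13 = [3, 4, 12, 9, 10].
  S_2 = Σ v_i α_i^2 r_i = 3·3·9 + 12·4·4 + 8·12·0 + 1·9·1 + 2·10·5 = 382 ≡ 5.
  S = (8, 1, 5) ≠ 0, so r is not a codeword (an error is present).
Step 3: locate the error. For a single error e at position i, S_ℓ = v_i·e·α_i^ℓ, so α_err = S_1/S_0.
  S_0^{−1} = 8^{−1} = 5 (mod 13), so α_err = 1·5 = 5 ≡ 5 = α_3. Error position i = 3.
  Consistency check: S_2/S_1 = 5·1 = 5 ≡ 5 = α_err ✓ (single-error assumption holds).
Step 4: error magnitude e = S_0/v_3 = S_0·∏_{j≠3}(α_3 − α_j) = 8·5 = 40 ≡ 1 (mod 13).
Step 5: correct position 3: c_3 = r_3 − e = 0 − 1 ≡ 12 (mod 13). Hence c = [9, 4, 12, 1, 5].
  Check: interpolating c through the α_i gives m(x) = 10 + 3·x (degree < 2) with m(α_i) = c_i for every i, so c is indeed a codeword.


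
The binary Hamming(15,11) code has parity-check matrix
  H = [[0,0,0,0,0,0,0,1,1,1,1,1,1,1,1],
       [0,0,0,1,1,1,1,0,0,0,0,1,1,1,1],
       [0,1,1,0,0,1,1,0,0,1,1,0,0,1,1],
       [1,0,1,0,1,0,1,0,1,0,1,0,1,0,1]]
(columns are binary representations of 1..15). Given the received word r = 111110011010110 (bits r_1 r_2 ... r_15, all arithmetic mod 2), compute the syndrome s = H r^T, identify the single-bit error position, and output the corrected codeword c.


s = (1, 0, 0, 0)^T, error position = 8, corrected codeword c = 111110001010110

Compute s = H r^T mod 2 one row at a time:
  s_1 = 1 + 1 + 0 + 1 + 0 + 1 + 1 + 0 = 5 ≡ 1 (mod 2).
  s_2 = 1 + 1 + 0 + 0 + 0 + 1 + 1 + 0 = 4 ≡ 0 (mod 2).
  s_3 = 1 + 1 + 0 + 0 + 0 + 1 + 1 + 0 = 4 ≡ 0 (mod 2).
  s_4 = 1 + 1 + 1 + 0 + 1 + 1 + 1 + 0 = 6 ≡ 0 (mod 2).
s = (1, 0, 0, 0)^T — this equals column 8 of H (binary 1000), so error is at position 8.
Correct: flip bit 8 of r = 111110011010110 to get c = 111110001010110.


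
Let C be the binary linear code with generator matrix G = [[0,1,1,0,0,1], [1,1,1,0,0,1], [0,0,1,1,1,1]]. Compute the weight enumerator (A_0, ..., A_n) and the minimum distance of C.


Weight distribution: A_0 = 1, A_1 = 1, A_3 = 2, A_4 = 3, A_5 = 1. Minimum distance d = 1.

Enumerate all 2^3 = 8 messages m ∈ F_2^3.
For each, compute codeword c = mG in F_2^6, then tally its weight.
  m = 000 → c = 000000, weight = 0.
  m = 100 → c = 011001, weight = 3.
  m = 010 → c = 111001, weight = 4.
  m = 110 → c = 100000, weight = 1.
  m = 001 → c = 001111, weight = 4.
  m = 101 → c = 010110, weight = 3.
  m = 011 → c = 110110, weight = 4.
  m = 111 → c = 101111, weight = 5.
Tally weights:
  weight 0: 1 codewords.
  weight 1: 1 codewords.
  weight 3: 2 codewords.
  weight 4: 3 codewords.
  weight 5: 1 codewords.
Minimum distance d = smallest w > 0 with A_w > 0 = 1.
Sanity: Σ A_w = 8 = 2^3 = 8 ✓.


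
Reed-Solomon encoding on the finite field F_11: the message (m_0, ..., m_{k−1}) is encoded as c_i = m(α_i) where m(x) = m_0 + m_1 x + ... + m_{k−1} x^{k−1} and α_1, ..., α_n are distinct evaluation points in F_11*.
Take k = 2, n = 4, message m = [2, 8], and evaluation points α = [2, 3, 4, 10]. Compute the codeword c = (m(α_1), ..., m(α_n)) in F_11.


c = [7, 4, 1, 5]

Message polynomial: m(x) = 2 + 8·x (mod 11).
For each evaluation point α_i, compute m(α_i) mod 11:
  α_1 = 2: Horner steps 8 → 7, so m(2) = 7.
  α_2 = 3: Horner steps 8 → 4, so m(3) = 4.
  α_3 = 4: Horner steps 8 → 1, so m(4) = 1.
  α_4 = 10: Horner steps 8 → 5, so m(10) = 5.
Codeword c = [7, 4, 1, 5] ∈ F_11^4.


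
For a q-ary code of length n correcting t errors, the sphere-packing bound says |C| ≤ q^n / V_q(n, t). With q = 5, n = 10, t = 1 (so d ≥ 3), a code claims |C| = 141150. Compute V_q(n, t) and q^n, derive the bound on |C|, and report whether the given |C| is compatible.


V_q(n, t) = 41, q^n = 9765625, Hamming bound = 238185, |C| = 141150 ≤ bound (satisfied).

Step 1: Compute V_q(n, t) = Σ_{j=0}^1 C(n, j) (q−1)^j.
  j = 0: C(10,0)·(4)^0 = 1·1 = 1.
  j = 1: C(10,1)·(4)^1 = 10·4 = 40.
  V_q(n, t) = 1 + 40 = 41.
Step 2: q^n = 5^10 = 9765625.
Step 3: Hamming bound ⌊q^n / V_q(n,t)⌋ = ⌊9765625/41⌋ = 238185.
Step 4: Compare |C| = 141150 to 238185: satisfied.
The claimed |C| lies below the Hamming bound.


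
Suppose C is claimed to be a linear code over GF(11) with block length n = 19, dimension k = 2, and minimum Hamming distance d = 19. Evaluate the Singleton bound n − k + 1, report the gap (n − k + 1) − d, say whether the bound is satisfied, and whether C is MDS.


Singleton RHS = n − k + 1 = 18, slack = -1, bound violated (no such code; not MDS).

Singleton bound: d ≤ n − k + 1.
Here n = 19, k = 2, so n − k + 1 = 18.
Given d = 19, check d ≤ 18: NO.
Slack = (n − k + 1) − d = -1.
The slack is negative: d = 19 exceeds n − k + 1 = 18 by 1, so the Singleton bound is violated and no linear [19, 2, 19]_11 code can exist. In particular it is not MDS (MDS requires d = n − k + 1 exactly).
Description: the claimed parameters are [19, 2, 19]_11; such a code would be impossible (violates the Singleton bound).


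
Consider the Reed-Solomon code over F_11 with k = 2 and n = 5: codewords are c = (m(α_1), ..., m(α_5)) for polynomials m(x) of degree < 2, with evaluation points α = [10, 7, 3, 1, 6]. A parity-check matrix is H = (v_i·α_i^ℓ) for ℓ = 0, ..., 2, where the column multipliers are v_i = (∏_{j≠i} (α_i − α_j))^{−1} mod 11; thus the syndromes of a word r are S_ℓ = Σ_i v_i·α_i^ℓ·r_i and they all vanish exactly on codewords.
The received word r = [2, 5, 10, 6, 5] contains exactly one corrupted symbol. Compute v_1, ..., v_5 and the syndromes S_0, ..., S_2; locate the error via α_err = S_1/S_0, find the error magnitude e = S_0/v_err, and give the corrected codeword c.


S = (4, 6, 9), error at position 2, error magnitude e = 9, c = [2, 7, 10, 6, 5].

Step 1: column multipliers v_i = (∏_{j≠i}(α_i − α_j))^{−1} mod 11.
  i = 1 (α = 10): (10−7)(10−3)(10−1)(10−6) = 3·7·9·4 = 756 ≡ 8, so v_1 = 8^{−1} = 7 (mod 11).
  i = 2 (α = 7): (7−10)(7−3)(7−1)(7−6) = (−3)·4·6·1 = −72 ≡ 5, so v_2 = 5^{−1} = 9 (mod 11).
  i = 3 (α = 3): (3−10)(3−7)(3−1)(3−6) = (−7)·(−4)·2·(−3) = −168 ≡ 8, so v_3 = 8^{−1} = 7 (mod 11).
  i = 4 (α = 1): (1−10)(1−7)(1−3)(1−6) = (−9)·(−6)·(−2)·(−5) = 540 ≡ 1, so v_4 = 1^{−1} = 1 (mod 11).
  i = 5 (α = 6): (6−10)(6−7)(6−3)(6−1) = (−4)·(−1)·3·5 = 60 ≡ 5, so v_5 = 5^{−1} = 9 (mod 11).
  v = [7, 9, 7, 1, 9].
Step 2: syndromes of r = [2, 5, 10, 6, 5] (all sums mod 11).
  S_0 = Σ v_i r_i = 7·2 + 9·5 + 7·10 + 1·6 + 9·5 = 180 ≡ 4.
  S_1 = Σ v_i α_i r_i = 7·10·2 + 9·7·5 + 7·3·10 + 1·1·6 + 9·6·5 = 941 ≡ 6.
  α_i^2 mod 11 = [1, 5, 9, 1, 3].
  S_2 = Σ v_i α_i^2 r_i = 7·1·2 + 9·5·5 + 7·9·10 + 1·1·6 + 9·3·5 = 1010 ≡ 9.
  S = (4, 6, 9) ≠ 0, so r is not a codeword (an error is present).
Step 3: locate the error. For a single error e at position i, S_ℓ = v_i·e·α_i^ℓ, so α_err = S_1/S_0.
  S_0^{−1} = 4^{−1} = 3 (mod 11), so α_err = 6·3 = 18 ≡ 7 = α_2. Error position i = 2.
  Consistency check: S_2/S_1 = 9·2 = 18 ≡ 7 = α_err ✓ (single-error assumption holds).
Step 4: error magnitude e = S_0/v_2 = S_0·∏_{j≠2}(α_2 − α_j) = 4·5 = 20 ≡ 9 (mod 11).
Step 5: correct position 2: c_2 = r_2 − e = 5 − 9 ≡ 7 (mod 11). Hence c = [2, 7, 10, 6, 5].
  Check: interpolating c through the α_i gives m(x) = 4 + 2·x (degree < 2) with m(α_i) = c_i for every i, so c is indeed a codeword.


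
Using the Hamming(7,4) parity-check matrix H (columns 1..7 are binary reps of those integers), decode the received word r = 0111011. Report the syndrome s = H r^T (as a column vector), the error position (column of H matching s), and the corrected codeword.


s = (1, 0, 0)^T, error position = 4, corrected codeword c = 0110011

Compute s = H r^T mod 2 one row at a time:
  s_1 = 1 + 0 + 1 + 1 = 3 ≡ 1 (mod 2).
  s_2 = 1 + 1 + 1 + 1 = 4 ≡ 0 (mod 2).
  s_3 = 0 + 1 + 0 + 1 = 2 ≡ 0 (mod 2).
s = (1, 0, 0)^T — this equals column 4 of H (binary 100), so error is at position 4.
Correct: flip bit 4 of r = 0111011 to get c = 0110011.


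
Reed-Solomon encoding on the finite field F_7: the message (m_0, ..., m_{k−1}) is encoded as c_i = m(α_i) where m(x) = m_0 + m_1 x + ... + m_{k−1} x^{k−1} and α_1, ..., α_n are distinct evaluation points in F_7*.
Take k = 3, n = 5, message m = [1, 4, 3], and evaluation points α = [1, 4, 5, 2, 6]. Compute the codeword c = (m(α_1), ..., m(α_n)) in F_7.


c = [1, 2, 5, 0, 0]

Message polynomial: m(x) = 1 + 4·x + 3·x^2 (mod 7).
For each evaluation point α_i, compute m(α_i) mod 7:
  α_1 = 1: Horner steps 3 → 0 → 1, so m(1) = 1.
  α_2 = 4: Horner steps 3 → 2 → 2, so m(4) = 2.
  α_3 = 5: Horner steps 3 → 5 → 5, so m(5) = 5.
  α_4 = 2: Horner steps 3 → 3 → 0, so m(2) = 0.
  α_5 = 6: Horner steps 3 → 1 → 0, so m(6) = 0.
Codeword c = [1, 2, 5, 0, 0] ∈ F_7^5.
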